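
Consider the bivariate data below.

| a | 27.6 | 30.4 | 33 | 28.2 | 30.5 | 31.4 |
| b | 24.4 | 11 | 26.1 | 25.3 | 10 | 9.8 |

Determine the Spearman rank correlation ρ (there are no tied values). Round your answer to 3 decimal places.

-0.086

Rank a: 1, 3, 6, 2, 4, 5
Rank b: 4, 3, 6, 5, 2, 1
d = rank(a) − rank(b): -3, 0, 0, -3, 2, 4; Σd² = 38
ρ = 1 − 6Σd² / [n(n²−1)] = 1 − 6×38 / (6×35) = 1 − 228/210 ≈ -0.086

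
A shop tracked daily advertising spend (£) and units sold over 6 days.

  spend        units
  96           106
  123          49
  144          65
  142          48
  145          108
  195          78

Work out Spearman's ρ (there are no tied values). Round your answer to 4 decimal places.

0.2571

Rank spend: 1, 2, 4, 3, 5, 6
Rank units: 5, 2, 3, 1, 6, 4
d = rank(spend) − rank(units): -4, 0, 1, 2, -1, 2; Σd² = 26
ρ = 1 − 6Σd² / [n(n²−1)] = 1 − 6×26 / (6×35) = 1 − 156/210 ≈ 0.2571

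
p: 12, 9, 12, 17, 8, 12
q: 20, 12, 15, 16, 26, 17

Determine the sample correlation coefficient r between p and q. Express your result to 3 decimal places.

n = 6, Σp = 70, Σq = 106, Σp² = 866, Σq² = 1990, Σpq = 1212
nΣpq − ΣpΣq = 7272 − 7420 = -148
nΣp² − (Σp)² = 5196 − 4900 = 296; nΣq² − (Σq)² = 11940 − 11236 = 704
r = -148 / √(296 × 704) = -148 / 456.4910 ≈ -0.324

-0.324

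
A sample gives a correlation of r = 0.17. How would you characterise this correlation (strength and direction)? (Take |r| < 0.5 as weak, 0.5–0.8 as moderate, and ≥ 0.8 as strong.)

weak positive

r = 0.17 > 0 so the relationship is positive.
|r| = 0.17, which falls in the weak range.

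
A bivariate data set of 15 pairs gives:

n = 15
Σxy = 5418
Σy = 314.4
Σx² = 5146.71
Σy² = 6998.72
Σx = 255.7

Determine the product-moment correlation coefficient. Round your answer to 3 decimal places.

0.103

r = (nΣxy − ΣxΣy) / √[(nΣx² − (Σx)²)(nΣy² − (Σy)²)]
Numerator: 15×5418 − 255.7×314.4 = 877.92
Denominator: √[(77200.65 − 65382.49)(104980.8 − 98847.36)] = √[11818.16 × 6133.44] = 8513.8696
r = 877.92 / 8513.8696 ≈ 0.103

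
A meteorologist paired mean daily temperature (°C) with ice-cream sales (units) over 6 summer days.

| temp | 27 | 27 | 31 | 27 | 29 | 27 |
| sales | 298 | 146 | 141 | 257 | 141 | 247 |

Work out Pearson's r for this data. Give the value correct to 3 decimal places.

n = 6, Σx = 168, Σy = 1230, Σx² = 4718, Σy² = 276940, Σxy = 34056
nΣxy − ΣxΣy = 204336 − 206640 = -2304
nΣx² − (Σx)² = 28308 − 28224 = 84; nΣy² − (Σy)² = 1661640 − 1512900 = 148740
r = -2304 / √(84 × 148740) = -2304 / 3534.7079 ≈ -0.652

-0.652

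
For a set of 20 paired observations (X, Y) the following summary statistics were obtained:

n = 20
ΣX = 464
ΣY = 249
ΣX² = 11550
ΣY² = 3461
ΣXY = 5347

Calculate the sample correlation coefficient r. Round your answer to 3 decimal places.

-0.807

r = (nΣXY − ΣXΣY) / √[(nΣX² − (ΣX)²)(nΣY² − (ΣY)²)]
Numerator: 20×5347 − 464×249 = -8596
Denominator: √[(231000 − 215296)(69220 − 62001)] = √[15704 × 7219] = 10647.4023
r = -8596 / 10647.4023 ≈ -0.807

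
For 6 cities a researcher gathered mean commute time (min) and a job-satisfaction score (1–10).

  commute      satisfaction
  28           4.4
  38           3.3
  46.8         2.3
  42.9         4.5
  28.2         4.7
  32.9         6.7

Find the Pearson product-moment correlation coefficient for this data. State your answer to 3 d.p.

-0.583

n = 6, Σx = 216.8, Σy = 25.9, Σx² = 8136.3, Σy² = 122.77, Σxy = 902.26
nΣxy − ΣxΣy = 5413.56 − 5615.12 = -201.56
nΣx² − (Σx)² = 48817.8 − 47002.24 = 1815.56; nΣy² − (Σy)² = 736.62 − 670.81 = 65.81
r = -201.56 / √(1815.56 × 65.81) = -201.56 / 345.6617 ≈ -0.583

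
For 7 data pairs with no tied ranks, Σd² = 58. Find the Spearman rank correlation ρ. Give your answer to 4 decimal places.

-0.0357

ρ = 1 − 6Σd² / [n(n²−1)] = 1 − 6×58 / (7×48)
  = 1 − 348/336 = 1 − 1.03571 ≈ -0.0357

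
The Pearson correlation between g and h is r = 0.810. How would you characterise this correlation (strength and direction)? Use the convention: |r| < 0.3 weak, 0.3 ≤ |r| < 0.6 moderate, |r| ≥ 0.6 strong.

r = 0.810 > 0 so the relationship is positive.
|r| = 0.810, which falls in the strong range.

strong positive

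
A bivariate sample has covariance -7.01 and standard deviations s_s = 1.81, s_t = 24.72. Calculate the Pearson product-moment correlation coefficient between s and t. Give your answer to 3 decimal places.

-0.157

r = Cov(s,t) / (s_s · s_t) = -7.01 / (1.81 × 24.72)
  = -7.01 / 44.7432 ≈ -0.157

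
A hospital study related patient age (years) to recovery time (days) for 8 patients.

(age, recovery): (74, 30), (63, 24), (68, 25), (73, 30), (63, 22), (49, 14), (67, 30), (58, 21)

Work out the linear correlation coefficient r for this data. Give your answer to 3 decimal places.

n = 8, Σx = 515, Σy = 196, Σx² = 33621, Σy² = 5022, Σxy = 12922
nΣxy − ΣxΣy = 103376 − 100940 = 2436
nΣx² − (Σx)² = 268968 − 265225 = 3743; nΣy² − (Σy)² = 40176 − 38416 = 1760
r = 2436 / √(3743 × 1760) = 2436 / 2566.6476 ≈ 0.949

0.949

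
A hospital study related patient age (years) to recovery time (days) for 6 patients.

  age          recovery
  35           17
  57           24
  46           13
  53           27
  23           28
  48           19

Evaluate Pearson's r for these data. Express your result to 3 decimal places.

n = 6, Σx = 262, Σy = 128, Σx² = 12232, Σy² = 2908, Σxy = 5548
nΣxy − ΣxΣy = 33288 − 33536 = -248
nΣx² − (Σx)² = 73392 − 68644 = 4748; nΣy² − (Σy)² = 17448 − 16384 = 1064
r = -248 / √(4748 × 1064) = -248 / 2247.6370 ≈ -0.110

-0.110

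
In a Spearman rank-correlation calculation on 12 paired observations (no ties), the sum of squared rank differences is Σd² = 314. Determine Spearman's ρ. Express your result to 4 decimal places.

-0.0979

ρ = 1 − 6Σd² / [n(n²−1)] = 1 − 6×314 / (12×143)
  = 1 − 1884/1716 = 1 − 1.09790 ≈ -0.0979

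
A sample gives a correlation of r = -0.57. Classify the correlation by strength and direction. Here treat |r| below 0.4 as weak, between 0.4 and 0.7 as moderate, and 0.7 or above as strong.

moderate negative

r = -0.57 < 0 so the relationship is negative.
|r| = 0.57, which falls in the moderate range.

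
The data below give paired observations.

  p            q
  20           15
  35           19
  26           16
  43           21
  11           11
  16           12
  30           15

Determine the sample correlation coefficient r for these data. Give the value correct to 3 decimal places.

n = 7, Σp = 181, Σq = 109, Σp² = 5427, Σq² = 1773, Σpq = 3047
nΣpq − ΣpΣq = 21329 − 19729 = 1600
nΣp² − (Σp)² = 37989 − 32761 = 5228; nΣq² − (Σq)² = 12411 − 11881 = 530
r = 1600 / √(5228 × 530) = 1600 / 1664.5840 ≈ 0.961

0.961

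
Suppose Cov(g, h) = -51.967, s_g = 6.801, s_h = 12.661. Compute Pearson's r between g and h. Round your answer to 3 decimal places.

-0.604

r = Cov(g,h) / (s_g · s_h) = -51.967 / (6.801 × 12.661)
  = -51.967 / 86.1075 ≈ -0.604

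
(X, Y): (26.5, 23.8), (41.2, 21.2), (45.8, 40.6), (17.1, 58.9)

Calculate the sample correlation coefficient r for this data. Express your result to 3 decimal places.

-0.501

n = 4, ΣX = 130.6, ΣY = 144.5, ΣX² = 4789.74, ΣY² = 6133.45, ΣXY = 4370.81
nΣXY − ΣXΣY = 17483.24 − 18871.7 = -1388.46
nΣX² − (ΣX)² = 19158.96 − 17056.36 = 2102.6; nΣY² − (ΣY)² = 24533.8 − 20880.25 = 3653.55
r = -1388.46 / √(2102.6 × 3653.55) = -1388.46 / 2771.6339 ≈ -0.501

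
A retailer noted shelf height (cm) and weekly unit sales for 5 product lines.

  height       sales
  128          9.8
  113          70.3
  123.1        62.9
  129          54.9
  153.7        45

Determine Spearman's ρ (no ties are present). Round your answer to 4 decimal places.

-0.7000

Rank height: 3, 1, 2, 4, 5
Rank sales: 1, 5, 4, 3, 2
d = rank(height) − rank(sales): 2, -4, -2, 1, 3; Σd² = 34
ρ = 1 − 6Σd² / [n(n²−1)] = 1 − 6×34 / (5×24) = 1 − 204/120 ≈ -0.7000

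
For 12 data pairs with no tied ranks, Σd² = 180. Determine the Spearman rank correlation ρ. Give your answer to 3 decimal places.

ρ = 1 − 6Σd² / [n(n²−1)] = 1 − 6×180 / (12×143)
  = 1 − 1080/1716 = 1 − 0.6294 ≈ 0.371

0.371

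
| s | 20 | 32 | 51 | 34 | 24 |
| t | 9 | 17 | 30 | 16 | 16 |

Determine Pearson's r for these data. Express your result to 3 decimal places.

n = 5, Σs = 161, Σt = 88, Σs² = 5757, Σt² = 1782, Σst = 3182
nΣst − ΣsΣt = 15910 − 14168 = 1742
nΣs² − (Σs)² = 28785 − 25921 = 2864; nΣt² − (Σt)² = 8910 − 7744 = 1166
r = 1742 / √(2864 × 1166) = 1742 / 1827.4091 ≈ 0.953

0.953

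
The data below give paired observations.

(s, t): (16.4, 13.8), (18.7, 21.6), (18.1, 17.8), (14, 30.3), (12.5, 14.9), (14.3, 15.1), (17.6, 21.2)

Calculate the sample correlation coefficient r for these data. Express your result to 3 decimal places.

n = 7, Σs = 111.6, Σt = 134.7, Σs² = 1812.76, Σt² = 2791.39, Σst = 2151.92
nΣst − ΣsΣt = 15063.44 − 15032.52 = 30.92
nΣs² − (Σs)² = 12689.32 − 12454.56 = 234.76; nΣt² − (Σt)² = 19539.73 − 18144.09 = 1395.64
r = 30.92 / √(234.76 × 1395.64) = 30.92 / 572.3989 ≈ 0.054

0.054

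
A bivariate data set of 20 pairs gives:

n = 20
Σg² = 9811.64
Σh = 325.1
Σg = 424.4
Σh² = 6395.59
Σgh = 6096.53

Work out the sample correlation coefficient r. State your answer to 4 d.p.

r = (nΣgh − ΣgΣh) / √[(nΣg² − (Σg)²)(nΣh² − (Σh)²)]
Numerator: 20×6096.53 − 424.4×325.1 = -16041.84
Denominator: √[(196232.8 − 180115.36)(127911.8 − 105690.01)] = √[16117.44 × 22221.79] = 18925.0724
r = -16041.84 / 18925.0724 ≈ -0.8477

-0.8477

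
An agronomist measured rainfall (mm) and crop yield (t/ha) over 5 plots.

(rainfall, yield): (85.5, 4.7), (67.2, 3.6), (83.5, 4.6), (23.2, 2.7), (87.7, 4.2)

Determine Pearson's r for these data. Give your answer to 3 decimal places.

0.942

n = 5, Σx = 347.1, Σy = 19.8, Σx² = 27027.87, Σy² = 81.14, Σxy = 1458.85
nΣxy − ΣxΣy = 7294.25 − 6872.58 = 421.67
nΣx² − (Σx)² = 135139.35 − 120478.41 = 14660.94; nΣy² − (Σy)² = 405.7 − 392.04 = 13.66
r = 421.67 / √(14660.94 × 13.66) = 421.67 / 447.5136 ≈ 0.942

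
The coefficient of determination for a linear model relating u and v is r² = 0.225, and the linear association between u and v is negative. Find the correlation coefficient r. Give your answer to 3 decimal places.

|r| = √0.225 = 0.474
The association is negative, so r = −0.474.

-0.474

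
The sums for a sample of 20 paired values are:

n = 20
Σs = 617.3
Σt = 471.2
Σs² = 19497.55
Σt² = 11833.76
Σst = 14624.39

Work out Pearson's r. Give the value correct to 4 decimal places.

0.1416

r = (nΣst − ΣsΣt) / √[(nΣs² − (Σs)²)(nΣt² − (Σt)²)]
Numerator: 20×14624.39 − 617.3×471.2 = 1616.04
Denominator: √[(389951 − 381059.29)(236675.2 − 222029.44)] = √[8891.71 × 14645.76] = 11411.6542
r = 1616.04 / 11411.6542 ≈ 0.1416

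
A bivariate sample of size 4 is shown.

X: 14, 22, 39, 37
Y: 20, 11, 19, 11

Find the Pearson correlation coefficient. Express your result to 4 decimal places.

n = 4, ΣX = 112, ΣY = 61, ΣX² = 3570, ΣY² = 1003, ΣXY = 1670
nΣXY − ΣXΣY = 6680 − 6832 = -152
nΣX² − (ΣX)² = 14280 − 12544 = 1736; nΣY² − (ΣY)² = 4012 − 3721 = 291
r = -152 / √(1736 × 291) = -152 / 710.7573 ≈ -0.2139

-0.2139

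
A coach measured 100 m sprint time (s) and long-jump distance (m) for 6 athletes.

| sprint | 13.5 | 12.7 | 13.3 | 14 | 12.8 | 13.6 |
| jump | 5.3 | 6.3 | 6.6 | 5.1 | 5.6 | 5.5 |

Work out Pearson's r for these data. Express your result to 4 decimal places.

-0.5985

n = 6, Σx = 79.9, Σy = 34.4, Σx² = 1065.23, Σy² = 198.96, Σxy = 457.22
nΣxy − ΣxΣy = 2743.32 − 2748.56 = -5.24
nΣx² − (Σx)² = 6391.38 − 6384.01 = 7.37; nΣy² − (Σy)² = 1193.76 − 1183.36 = 10.4
r = -5.24 / √(7.37 × 10.4) = -5.24 / 8.7549 ≈ -0.5985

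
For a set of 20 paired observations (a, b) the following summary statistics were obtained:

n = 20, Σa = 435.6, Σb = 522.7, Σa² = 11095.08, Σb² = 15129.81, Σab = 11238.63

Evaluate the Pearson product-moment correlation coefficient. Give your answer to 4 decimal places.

-0.0949

r = (nΣab − ΣaΣb) / √[(nΣa² − (Σa)²)(nΣb² − (Σb)²)]
Numerator: 20×11238.63 − 435.6×522.7 = -2915.52
Denominator: √[(221901.6 − 189747.36)(302596.2 − 273215.29)] = √[32154.24 × 29380.91] = 30736.3113
r = -2915.52 / 30736.3113 ≈ -0.0949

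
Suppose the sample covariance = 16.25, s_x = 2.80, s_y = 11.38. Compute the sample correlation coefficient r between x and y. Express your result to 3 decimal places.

0.510

r = Cov(x,y) / (s_x · s_y) = 16.25 / (2.80 × 11.38)
  = 16.25 / 31.8640 ≈ 0.510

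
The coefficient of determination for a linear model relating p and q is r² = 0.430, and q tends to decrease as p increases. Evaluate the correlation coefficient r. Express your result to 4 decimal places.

-0.6557

|r| = √0.430 = 0.6557
The association is negative, so r = −0.6557.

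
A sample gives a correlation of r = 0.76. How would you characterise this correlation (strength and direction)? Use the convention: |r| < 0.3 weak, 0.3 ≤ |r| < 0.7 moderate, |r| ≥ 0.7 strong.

r = 0.76 > 0 so the relationship is positive.
|r| = 0.76, which falls in the strong range.

strong positive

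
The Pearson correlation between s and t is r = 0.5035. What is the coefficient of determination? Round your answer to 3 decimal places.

0.254

r² = (0.5035)² = 0.254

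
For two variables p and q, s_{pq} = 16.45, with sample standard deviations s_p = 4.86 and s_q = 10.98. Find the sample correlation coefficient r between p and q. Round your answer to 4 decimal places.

r = Cov(p,q) / (s_p · s_q) = 16.45 / (4.86 × 10.98)
  = 16.45 / 53.3628 ≈ 0.3083

0.3083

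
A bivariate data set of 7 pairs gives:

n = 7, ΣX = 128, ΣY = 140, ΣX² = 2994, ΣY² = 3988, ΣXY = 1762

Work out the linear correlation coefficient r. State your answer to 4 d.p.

-0.9057

r = (nΣXY − ΣXΣY) / √[(nΣX² − (ΣX)²)(nΣY² − (ΣY)²)]
Numerator: 7×1762 − 128×140 = -5586
Denominator: √[(20958 − 16384)(27916 − 19600)] = √[4574 × 8316] = 6167.4455
r = -5586 / 6167.4455 ≈ -0.9057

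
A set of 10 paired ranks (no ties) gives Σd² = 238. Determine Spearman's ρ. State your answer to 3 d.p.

-0.442

ρ = 1 − 6Σd² / [n(n²−1)] = 1 − 6×238 / (10×99)
  = 1 − 1428/990 = 1 − 1.4424 ≈ -0.442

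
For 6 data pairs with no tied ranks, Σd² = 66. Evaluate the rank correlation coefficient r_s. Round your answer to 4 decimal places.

-0.8857

ρ = 1 − 6Σd² / [n(n²−1)] = 1 − 6×66 / (6×35)
  = 1 − 396/210 = 1 − 1.88571 ≈ -0.8857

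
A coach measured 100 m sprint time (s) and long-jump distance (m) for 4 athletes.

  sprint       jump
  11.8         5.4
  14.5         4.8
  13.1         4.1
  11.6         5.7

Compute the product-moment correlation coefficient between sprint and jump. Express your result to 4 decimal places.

n = 4, Σx = 51, Σy = 20, Σx² = 655.66, Σy² = 101.5, Σxy = 253.15
nΣxy − ΣxΣy = 1012.6 − 1020 = -7.4
nΣx² − (Σx)² = 2622.64 − 2601 = 21.64; nΣy² − (Σy)² = 406 − 400 = 6
r = -7.4 / √(21.64 × 6) = -7.4 / 11.3947 ≈ -0.6494

-0.6494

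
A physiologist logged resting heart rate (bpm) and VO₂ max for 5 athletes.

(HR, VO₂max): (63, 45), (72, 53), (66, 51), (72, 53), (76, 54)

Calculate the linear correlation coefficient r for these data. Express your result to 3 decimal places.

0.900

n = 5, Σx = 349, Σy = 256, Σx² = 24469, Σy² = 13160, Σxy = 17937
nΣxy − ΣxΣy = 89685 − 89344 = 341
nΣx² − (Σx)² = 122345 − 121801 = 544; nΣy² − (Σy)² = 65800 − 65536 = 264
r = 341 / √(544 × 264) = 341 / 378.9670 ≈ 0.900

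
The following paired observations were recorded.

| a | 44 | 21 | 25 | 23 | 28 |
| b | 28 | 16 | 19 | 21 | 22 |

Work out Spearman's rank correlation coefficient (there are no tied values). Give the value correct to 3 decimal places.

Rank a: 5, 1, 3, 2, 4
Rank b: 5, 1, 2, 3, 4
d = rank(a) − rank(b): 0, 0, 1, -1, 0; Σd² = 2
ρ = 1 − 6Σd² / [n(n²−1)] = 1 − 6×2 / (5×24) = 1 − 12/120 ≈ 0.900

0.900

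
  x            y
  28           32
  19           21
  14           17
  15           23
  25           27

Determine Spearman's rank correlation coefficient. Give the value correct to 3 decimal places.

Rank x: 5, 3, 1, 2, 4
Rank y: 5, 2, 1, 3, 4
d = rank(x) − rank(y): 0, 1, 0, -1, 0; Σd² = 2
ρ = 1 − 6Σd² / [n(n²−1)] = 1 − 6×2 / (5×24) = 1 − 12/120 ≈ 0.900

0.900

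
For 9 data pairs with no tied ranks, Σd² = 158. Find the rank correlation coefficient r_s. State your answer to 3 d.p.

-0.317

ρ = 1 − 6Σd² / [n(n²−1)] = 1 − 6×158 / (9×80)
  = 1 − 948/720 = 1 − 1.3167 ≈ -0.317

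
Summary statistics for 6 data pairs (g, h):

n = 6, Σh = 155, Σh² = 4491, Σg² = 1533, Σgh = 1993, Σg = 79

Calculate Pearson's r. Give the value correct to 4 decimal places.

r = (nΣgh − ΣgΣh) / √[(nΣg² − (Σg)²)(nΣh² − (Σh)²)]
Numerator: 6×1993 − 79×155 = -287
Denominator: √[(9198 − 6241)(26946 − 24025)] = √[2957 × 2921] = 2938.9449
r = -287 / 2938.9449 ≈ -0.0977

-0.0977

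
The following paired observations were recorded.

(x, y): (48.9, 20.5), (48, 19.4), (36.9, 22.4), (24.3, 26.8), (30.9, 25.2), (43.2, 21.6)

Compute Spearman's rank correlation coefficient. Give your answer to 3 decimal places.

-0.943

Rank x: 6, 5, 3, 1, 2, 4
Rank y: 2, 1, 4, 6, 5, 3
d = rank(x) − rank(y): 4, 4, -1, -5, -3, 1; Σd² = 68
ρ = 1 − 6Σd² / [n(n²−1)] = 1 − 6×68 / (6×35) = 1 − 408/210 ≈ -0.943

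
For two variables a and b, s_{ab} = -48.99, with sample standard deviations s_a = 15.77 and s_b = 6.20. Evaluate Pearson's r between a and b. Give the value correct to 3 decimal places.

-0.501

r = Cov(a,b) / (s_a · s_b) = -48.99 / (15.77 × 6.20)
  = -48.99 / 97.7740 ≈ -0.501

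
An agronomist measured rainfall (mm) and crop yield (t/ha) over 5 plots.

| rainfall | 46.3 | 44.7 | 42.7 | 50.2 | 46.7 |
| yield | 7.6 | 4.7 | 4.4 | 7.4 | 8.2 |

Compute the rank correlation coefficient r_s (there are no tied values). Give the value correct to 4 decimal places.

Rank rainfall: 3, 2, 1, 5, 4
Rank yield: 4, 2, 1, 3, 5
d = rank(rainfall) − rank(yield): -1, 0, 0, 2, -1; Σd² = 6
ρ = 1 − 6Σd² / [n(n²−1)] = 1 − 6×6 / (5×24) = 1 − 36/120 ≈ 0.7000

0.7000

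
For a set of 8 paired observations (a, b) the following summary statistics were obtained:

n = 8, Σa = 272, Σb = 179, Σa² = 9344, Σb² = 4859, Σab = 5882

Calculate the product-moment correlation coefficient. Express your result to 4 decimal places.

r = (nΣab − ΣaΣb) / √[(nΣa² − (Σa)²)(nΣb² − (Σb)²)]
Numerator: 8×5882 − 272×179 = -1632
Denominator: √[(74752 − 73984)(38872 − 32041)] = √[768 × 6831] = 2290.4602
r = -1632 / 2290.4602 ≈ -0.7125

-0.7125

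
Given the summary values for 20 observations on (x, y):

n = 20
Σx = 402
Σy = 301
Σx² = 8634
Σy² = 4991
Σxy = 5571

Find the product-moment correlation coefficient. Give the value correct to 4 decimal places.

r = (nΣxy − ΣxΣy) / √[(nΣx² − (Σx)²)(nΣy² − (Σy)²)]
Numerator: 20×5571 − 402×301 = -9582
Denominator: √[(172680 − 161604)(99820 − 90601)] = √[11076 × 9219] = 10104.9317
r = -9582 / 10104.9317 ≈ -0.9482

-0.9482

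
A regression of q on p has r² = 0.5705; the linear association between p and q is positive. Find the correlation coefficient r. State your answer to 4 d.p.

0.7553

|r| = √0.5705 = 0.7553
The association is positive, so r = 0.7553.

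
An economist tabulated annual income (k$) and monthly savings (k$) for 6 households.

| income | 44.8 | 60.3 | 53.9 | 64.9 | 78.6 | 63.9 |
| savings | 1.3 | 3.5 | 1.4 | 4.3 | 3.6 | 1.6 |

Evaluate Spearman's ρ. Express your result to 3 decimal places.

Rank income: 1, 3, 2, 5, 6, 4
Rank savings: 1, 4, 2, 6, 5, 3
d = rank(income) − rank(savings): 0, -1, 0, -1, 1, 1; Σd² = 4
ρ = 1 − 6Σd² / [n(n²−1)] = 1 − 6×4 / (6×35) = 1 − 24/210 ≈ 0.886

0.886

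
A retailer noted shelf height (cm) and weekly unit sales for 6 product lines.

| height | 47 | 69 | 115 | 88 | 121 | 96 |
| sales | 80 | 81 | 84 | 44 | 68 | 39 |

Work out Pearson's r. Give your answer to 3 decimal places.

n = 6, Σx = 536, Σy = 396, Σx² = 51796, Σy² = 28098, Σxy = 34853
nΣxy − ΣxΣy = 209118 − 212256 = -3138
nΣx² − (Σx)² = 310776 − 287296 = 23480; nΣy² − (Σy)² = 168588 − 156816 = 11772
r = -3138 / √(23480 × 11772) = -3138 / 16625.4792 ≈ -0.189

-0.189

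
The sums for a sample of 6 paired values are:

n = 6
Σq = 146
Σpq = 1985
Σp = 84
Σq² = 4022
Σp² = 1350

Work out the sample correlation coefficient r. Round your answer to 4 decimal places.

-0.2065

r = (nΣpq − ΣpΣq) / √[(nΣp² − (Σp)²)(nΣq² − (Σq)²)]
Numerator: 6×1985 − 84×146 = -354
Denominator: √[(8100 − 7056)(24132 − 21316)] = √[1044 × 2816] = 1714.6148
r = -354 / 1714.6148 ≈ -0.2065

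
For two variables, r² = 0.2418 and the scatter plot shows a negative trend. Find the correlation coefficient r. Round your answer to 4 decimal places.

|r| = √0.2418 = 0.4917
The association is negative, so r = −0.4917.

-0.4917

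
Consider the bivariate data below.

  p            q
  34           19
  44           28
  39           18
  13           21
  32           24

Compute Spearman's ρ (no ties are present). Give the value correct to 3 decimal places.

0.100

Rank p: 3, 5, 4, 1, 2
Rank q: 2, 5, 1, 3, 4
d = rank(p) − rank(q): 1, 0, 3, -2, -2; Σd² = 18
ρ = 1 − 6Σd² / [n(n²−1)] = 1 − 6×18 / (5×24) = 1 − 108/120 ≈ 0.100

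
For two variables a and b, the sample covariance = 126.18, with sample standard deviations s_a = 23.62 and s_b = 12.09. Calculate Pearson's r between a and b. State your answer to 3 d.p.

r = Cov(a,b) / (s_a · s_b) = 126.18 / (23.62 × 12.09)
  = 126.18 / 285.5658 ≈ 0.442

0.442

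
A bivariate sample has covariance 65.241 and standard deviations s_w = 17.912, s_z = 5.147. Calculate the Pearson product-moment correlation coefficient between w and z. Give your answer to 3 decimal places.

0.708

r = Cov(w,z) / (s_w · s_z) = 65.241 / (17.912 × 5.147)
  = 65.241 / 92.1931 ≈ 0.708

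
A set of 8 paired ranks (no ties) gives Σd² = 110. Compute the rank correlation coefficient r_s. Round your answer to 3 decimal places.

-0.310

ρ = 1 − 6Σd² / [n(n²−1)] = 1 − 6×110 / (8×63)
  = 1 − 660/504 = 1 − 1.3095 ≈ -0.310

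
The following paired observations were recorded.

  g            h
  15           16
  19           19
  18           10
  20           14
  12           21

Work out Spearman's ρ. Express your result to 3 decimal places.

Rank g: 2, 4, 3, 5, 1
Rank h: 3, 4, 1, 2, 5
d = rank(g) − rank(h): -1, 0, 2, 3, -4; Σd² = 30
ρ = 1 − 6Σd² / [n(n²−1)] = 1 − 6×30 / (5×24) = 1 − 180/120 ≈ -0.500

-0.500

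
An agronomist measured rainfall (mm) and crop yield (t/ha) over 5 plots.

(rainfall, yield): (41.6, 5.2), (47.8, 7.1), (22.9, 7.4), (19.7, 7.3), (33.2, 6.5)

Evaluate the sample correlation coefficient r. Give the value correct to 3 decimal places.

n = 5, Σx = 165.2, Σy = 33.5, Σx² = 6030.14, Σy² = 227.75, Σxy = 1084.77
nΣxy − ΣxΣy = 5423.85 − 5534.2 = -110.35
nΣx² − (Σx)² = 30150.7 − 27291.04 = 2859.66; nΣy² − (Σy)² = 1138.75 − 1122.25 = 16.5
r = -110.35 / √(2859.66 × 16.5) = -110.35 / 217.2197 ≈ -0.508

-0.508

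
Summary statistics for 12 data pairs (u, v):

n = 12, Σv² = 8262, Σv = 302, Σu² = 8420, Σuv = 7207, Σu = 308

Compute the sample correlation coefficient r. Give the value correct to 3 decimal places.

-0.933

r = (nΣuv − ΣuΣv) / √[(nΣu² − (Σu)²)(nΣv² − (Σv)²)]
Numerator: 12×7207 − 308×302 = -6532
Denominator: √[(101040 − 94864)(99144 − 91204)] = √[6176 × 7940] = 7002.6738
r = -6532 / 7002.6738 ≈ -0.933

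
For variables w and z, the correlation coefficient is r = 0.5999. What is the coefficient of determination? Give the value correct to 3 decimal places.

0.360

r² = (0.5999)² = 0.360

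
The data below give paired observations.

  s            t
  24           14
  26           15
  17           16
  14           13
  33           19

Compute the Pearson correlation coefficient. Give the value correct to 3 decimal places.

n = 5, Σs = 114, Σt = 77, Σs² = 2826, Σt² = 1207, Σst = 1807
nΣst − ΣsΣt = 9035 − 8778 = 257
nΣs² − (Σs)² = 14130 − 12996 = 1134; nΣt² − (Σt)² = 6035 − 5929 = 106
r = 257 / √(1134 × 106) = 257 / 346.7045 ≈ 0.741

0.741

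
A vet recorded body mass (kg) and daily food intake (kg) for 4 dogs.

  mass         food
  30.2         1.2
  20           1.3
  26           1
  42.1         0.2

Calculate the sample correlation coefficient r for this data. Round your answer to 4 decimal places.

n = 4, Σx = 118.3, Σy = 3.7, Σx² = 3760.45, Σy² = 4.17, Σxy = 96.66
nΣxy − ΣxΣy = 386.64 − 437.71 = -51.07
nΣx² − (Σx)² = 15041.8 − 13994.89 = 1046.91; nΣy² − (Σy)² = 16.68 − 13.69 = 2.99
r = -51.07 / √(1046.91 × 2.99) = -51.07 / 55.9487 ≈ -0.9128

-0.9128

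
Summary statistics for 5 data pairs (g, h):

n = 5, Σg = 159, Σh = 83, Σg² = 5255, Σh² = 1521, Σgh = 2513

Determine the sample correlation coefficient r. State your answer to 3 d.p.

-0.749

r = (nΣgh − ΣgΣh) / √[(nΣg² − (Σg)²)(nΣh² − (Σh)²)]
Numerator: 5×2513 − 159×83 = -632
Denominator: √[(26275 − 25281)(7605 − 6889)] = √[994 × 716] = 843.6255
r = -632 / 843.6255 ≈ -0.749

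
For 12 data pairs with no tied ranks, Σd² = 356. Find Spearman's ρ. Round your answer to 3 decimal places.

-0.245

ρ = 1 − 6Σd² / [n(n²−1)] = 1 − 6×356 / (12×143)
  = 1 − 2136/1716 = 1 − 1.2448 ≈ -0.245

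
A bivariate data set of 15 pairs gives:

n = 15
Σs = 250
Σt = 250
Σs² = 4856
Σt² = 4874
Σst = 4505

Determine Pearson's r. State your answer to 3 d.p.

r = (nΣst − ΣsΣt) / √[(nΣs² − (Σs)²)(nΣt² − (Σt)²)]
Numerator: 15×4505 − 250×250 = 5075
Denominator: √[(72840 − 62500)(73110 − 62500)] = √[10340 × 10610] = 10474.1300
r = 5075 / 10474.1300 ≈ 0.485

0.485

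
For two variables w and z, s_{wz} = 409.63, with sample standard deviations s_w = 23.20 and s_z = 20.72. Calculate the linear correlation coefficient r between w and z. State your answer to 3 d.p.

r = Cov(w,z) / (s_w · s_z) = 409.63 / (23.20 × 20.72)
  = 409.63 / 480.7040 ≈ 0.852

0.852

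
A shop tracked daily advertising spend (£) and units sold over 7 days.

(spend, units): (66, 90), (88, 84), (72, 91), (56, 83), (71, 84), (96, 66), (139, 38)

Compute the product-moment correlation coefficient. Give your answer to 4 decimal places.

-0.9269

n = 7, Σx = 588, Σy = 536, Σx² = 53998, Σy² = 43182, Σxy = 42114
nΣxy − ΣxΣy = 294798 − 315168 = -20370
nΣx² − (Σx)² = 377986 − 345744 = 32242; nΣy² − (Σy)² = 302274 − 287296 = 14978
r = -20370 / √(32242 × 14978) = -20370 / 21975.4562 ≈ -0.9269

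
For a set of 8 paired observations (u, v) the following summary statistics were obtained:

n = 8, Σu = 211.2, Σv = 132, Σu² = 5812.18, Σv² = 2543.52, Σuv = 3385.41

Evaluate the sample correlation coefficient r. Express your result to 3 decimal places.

r = (nΣuv − ΣuΣv) / √[(nΣu² − (Σu)²)(nΣv² − (Σv)²)]
Numerator: 8×3385.41 − 211.2×132 = -795.12
Denominator: √[(46497.44 − 44605.44)(20348.16 − 17424)] = √[1892 × 2924.16] = 2352.1290
r = -795.12 / 2352.1290 ≈ -0.338

-0.338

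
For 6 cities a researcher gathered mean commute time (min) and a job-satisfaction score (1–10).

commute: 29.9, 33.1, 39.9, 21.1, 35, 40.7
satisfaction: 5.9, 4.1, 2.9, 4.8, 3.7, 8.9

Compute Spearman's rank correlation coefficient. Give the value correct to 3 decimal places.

-0.086

Rank commute: 2, 3, 5, 1, 4, 6
Rank satisfaction: 5, 3, 1, 4, 2, 6
d = rank(commute) − rank(satisfaction): -3, 0, 4, -3, 2, 0; Σd² = 38
ρ = 1 − 6Σd² / [n(n²−1)] = 1 − 6×38 / (6×35) = 1 − 228/210 ≈ -0.086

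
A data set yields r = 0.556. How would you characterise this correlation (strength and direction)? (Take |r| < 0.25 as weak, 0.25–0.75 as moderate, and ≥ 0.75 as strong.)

moderate positive

r = 0.556 > 0 so the relationship is positive.
|r| = 0.556, which falls in the moderate range.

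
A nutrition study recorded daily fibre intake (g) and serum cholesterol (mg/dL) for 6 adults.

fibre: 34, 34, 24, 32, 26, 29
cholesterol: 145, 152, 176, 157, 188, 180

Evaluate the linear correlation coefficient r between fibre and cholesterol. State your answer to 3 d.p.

-0.876

n = 6, Σx = 179, Σy = 998, Σx² = 5429, Σy² = 167498, Σxy = 29454
nΣxy − ΣxΣy = 176724 − 178642 = -1918
nΣx² − (Σx)² = 32574 − 32041 = 533; nΣy² − (Σy)² = 1004988 − 996004 = 8984
r = -1918 / √(533 × 8984) = -1918 / 2188.2578 ≈ -0.876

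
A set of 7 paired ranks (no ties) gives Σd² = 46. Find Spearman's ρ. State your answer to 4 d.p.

ρ = 1 − 6Σd² / [n(n²−1)] = 1 − 6×46 / (7×48)
  = 1 − 276/336 = 1 − 0.82143 ≈ 0.1786

0.1786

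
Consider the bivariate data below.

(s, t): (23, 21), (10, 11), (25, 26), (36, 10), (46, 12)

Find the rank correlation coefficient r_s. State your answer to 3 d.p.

Rank s: 2, 1, 3, 4, 5
Rank t: 4, 2, 5, 1, 3
d = rank(s) − rank(t): -2, -1, -2, 3, 2; Σd² = 22
ρ = 1 − 6Σd² / [n(n²−1)] = 1 − 6×22 / (5×24) = 1 − 132/120 ≈ -0.100

-0.100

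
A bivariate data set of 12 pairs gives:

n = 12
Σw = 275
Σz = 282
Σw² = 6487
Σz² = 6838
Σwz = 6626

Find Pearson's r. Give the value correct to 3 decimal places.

r = (nΣwz − ΣwΣz) / √[(nΣw² − (Σw)²)(nΣz² − (Σz)²)]
Numerator: 12×6626 − 275×282 = 1962
Denominator: √[(77844 − 75625)(82056 − 79524)] = √[2219 × 2532] = 2370.3392
r = 1962 / 2370.3392 ≈ 0.828

0.828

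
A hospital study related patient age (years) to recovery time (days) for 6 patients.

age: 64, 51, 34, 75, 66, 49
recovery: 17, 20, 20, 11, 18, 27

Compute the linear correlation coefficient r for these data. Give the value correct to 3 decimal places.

n = 6, Σx = 339, Σy = 113, Σx² = 20235, Σy² = 2263, Σxy = 6124
nΣxy − ΣxΣy = 36744 − 38307 = -1563
nΣx² − (Σx)² = 121410 − 114921 = 6489; nΣy² − (Σy)² = 13578 − 12769 = 809
r = -1563 / √(6489 × 809) = -1563 / 2291.2008 ≈ -0.682

-0.682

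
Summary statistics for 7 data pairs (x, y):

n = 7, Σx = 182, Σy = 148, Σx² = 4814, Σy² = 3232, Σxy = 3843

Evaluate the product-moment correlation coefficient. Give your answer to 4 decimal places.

r = (nΣxy − ΣxΣy) / √[(nΣx² − (Σx)²)(nΣy² − (Σy)²)]
Numerator: 7×3843 − 182×148 = -35
Denominator: √[(33698 − 33124)(22624 − 21904)] = √[574 × 720] = 642.8686
r = -35 / 642.8686 ≈ -0.0544

-0.0544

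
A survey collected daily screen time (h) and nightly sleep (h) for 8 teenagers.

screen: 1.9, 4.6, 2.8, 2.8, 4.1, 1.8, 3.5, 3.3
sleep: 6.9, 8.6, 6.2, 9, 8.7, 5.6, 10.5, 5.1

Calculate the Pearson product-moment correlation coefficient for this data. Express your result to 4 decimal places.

n = 8, Σx = 24.8, Σy = 60.6, Σx² = 83.64, Σy² = 484.32, Σxy = 194.56
nΣxy − ΣxΣy = 1556.48 − 1502.88 = 53.6
nΣx² − (Σx)² = 669.12 − 615.04 = 54.08; nΣy² − (Σy)² = 3874.56 − 3672.36 = 202.2
r = 53.6 / √(54.08 × 202.2) = 53.6 / 104.5704 ≈ 0.5126

0.5126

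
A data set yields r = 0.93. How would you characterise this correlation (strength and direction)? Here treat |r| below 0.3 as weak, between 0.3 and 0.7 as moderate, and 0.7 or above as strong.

strong positive

r = 0.93 > 0 so the relationship is positive.
|r| = 0.93, which falls in the strong range.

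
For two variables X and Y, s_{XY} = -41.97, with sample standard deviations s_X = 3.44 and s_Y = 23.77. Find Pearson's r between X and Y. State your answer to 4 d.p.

-0.5133

r = Cov(X,Y) / (s_X · s_Y) = -41.97 / (3.44 × 23.77)
  = -41.97 / 81.7688 ≈ -0.5133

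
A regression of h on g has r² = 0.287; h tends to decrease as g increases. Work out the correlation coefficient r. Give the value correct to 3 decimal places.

-0.536

|r| = √0.287 = 0.536
The association is negative, so r = −0.536.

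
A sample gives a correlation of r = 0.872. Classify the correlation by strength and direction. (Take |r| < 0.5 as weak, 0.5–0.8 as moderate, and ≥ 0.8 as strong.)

r = 0.872 > 0 so the relationship is positive.
|r| = 0.872, which falls in the strong range.

strong positive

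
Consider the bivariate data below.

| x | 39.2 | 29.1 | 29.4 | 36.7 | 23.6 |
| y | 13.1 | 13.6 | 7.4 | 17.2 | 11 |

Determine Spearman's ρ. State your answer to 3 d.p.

0.300

Rank x: 5, 2, 3, 4, 1
Rank y: 3, 4, 1, 5, 2
d = rank(x) − rank(y): 2, -2, 2, -1, -1; Σd² = 14
ρ = 1 − 6Σd² / [n(n²−1)] = 1 − 6×14 / (5×24) = 1 − 84/120 ≈ 0.300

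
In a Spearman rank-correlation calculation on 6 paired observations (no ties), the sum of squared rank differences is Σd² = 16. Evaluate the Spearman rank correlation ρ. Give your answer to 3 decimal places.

0.543

ρ = 1 − 6Σd² / [n(n²−1)] = 1 − 6×16 / (6×35)
  = 1 − 96/210 = 1 − 0.4571 ≈ 0.543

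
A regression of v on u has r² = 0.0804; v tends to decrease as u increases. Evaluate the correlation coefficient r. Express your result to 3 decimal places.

-0.284

|r| = √0.0804 = 0.284
The association is negative, so r = −0.284.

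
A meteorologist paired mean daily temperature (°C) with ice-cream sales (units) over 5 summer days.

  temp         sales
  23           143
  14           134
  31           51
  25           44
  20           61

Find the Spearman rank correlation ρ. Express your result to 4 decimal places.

-0.6000

Rank temp: 3, 1, 5, 4, 2
Rank sales: 5, 4, 2, 1, 3
d = rank(temp) − rank(sales): -2, -3, 3, 3, -1; Σd² = 32
ρ = 1 − 6Σd² / [n(n²−1)] = 1 − 6×32 / (5×24) = 1 − 192/120 ≈ -0.6000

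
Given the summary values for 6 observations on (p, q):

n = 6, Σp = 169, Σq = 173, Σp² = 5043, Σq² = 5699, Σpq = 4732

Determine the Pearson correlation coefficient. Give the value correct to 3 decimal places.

-0.314

r = (nΣpq − ΣpΣq) / √[(nΣp² − (Σp)²)(nΣq² − (Σq)²)]
Numerator: 6×4732 − 169×173 = -845
Denominator: √[(30258 − 28561)(34194 − 29929)] = √[1697 × 4265] = 2690.2983
r = -845 / 2690.2983 ≈ -0.314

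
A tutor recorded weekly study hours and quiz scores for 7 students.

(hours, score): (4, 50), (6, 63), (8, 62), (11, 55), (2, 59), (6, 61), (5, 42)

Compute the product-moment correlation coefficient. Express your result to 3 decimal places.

0.158

n = 7, Σx = 42, Σy = 392, Σx² = 302, Σy² = 22304, Σxy = 2373
nΣxy − ΣxΣy = 16611 − 16464 = 147
nΣx² − (Σx)² = 2114 − 1764 = 350; nΣy² − (Σy)² = 156128 − 153664 = 2464
r = 147 / √(350 × 2464) = 147 / 928.6549 ≈ 0.158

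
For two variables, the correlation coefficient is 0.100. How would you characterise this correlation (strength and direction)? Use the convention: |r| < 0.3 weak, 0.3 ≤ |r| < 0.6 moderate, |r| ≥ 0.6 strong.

r = 0.100 > 0 so the relationship is positive.
|r| = 0.100, which falls in the weak range.

weak positive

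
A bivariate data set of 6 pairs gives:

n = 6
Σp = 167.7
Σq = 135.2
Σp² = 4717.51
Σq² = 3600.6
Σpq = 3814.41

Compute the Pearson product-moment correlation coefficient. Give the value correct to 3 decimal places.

r = (nΣpq − ΣpΣq) / √[(nΣp² − (Σp)²)(nΣq² − (Σq)²)]
Numerator: 6×3814.41 − 167.7×135.2 = 213.42
Denominator: √[(28305.06 − 28123.29)(21603.6 − 18279.04)] = √[181.77 × 3324.56] = 777.3707
r = 213.42 / 777.3707 ≈ 0.275

0.275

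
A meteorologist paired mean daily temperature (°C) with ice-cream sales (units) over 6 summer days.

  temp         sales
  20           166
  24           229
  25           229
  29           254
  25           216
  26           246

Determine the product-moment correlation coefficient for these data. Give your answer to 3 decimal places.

n = 6, Σx = 149, Σy = 1340, Σx² = 3743, Σy² = 304126, Σxy = 33703
nΣxy − ΣxΣy = 202218 − 199660 = 2558
nΣx² − (Σx)² = 22458 − 22201 = 257; nΣy² − (Σy)² = 1824756 − 1795600 = 29156
r = 2558 / √(257 × 29156) = 2558 / 2737.3513 ≈ 0.934

0.934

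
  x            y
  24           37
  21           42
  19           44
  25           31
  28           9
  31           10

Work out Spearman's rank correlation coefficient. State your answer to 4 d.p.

Rank x: 3, 2, 1, 4, 5, 6
Rank y: 4, 5, 6, 3, 1, 2
d = rank(x) − rank(y): -1, -3, -5, 1, 4, 4; Σd² = 68
ρ = 1 − 6Σd² / [n(n²−1)] = 1 − 6×68 / (6×35) = 1 − 408/210 ≈ -0.9429

-0.9429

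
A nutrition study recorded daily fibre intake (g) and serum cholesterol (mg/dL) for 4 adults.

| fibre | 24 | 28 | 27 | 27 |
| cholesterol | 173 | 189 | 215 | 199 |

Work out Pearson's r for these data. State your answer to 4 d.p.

n = 4, Σx = 106, Σy = 776, Σx² = 2818, Σy² = 151476, Σxy = 20622
nΣxy − ΣxΣy = 82488 − 82256 = 232
nΣx² − (Σx)² = 11272 − 11236 = 36; nΣy² − (Σy)² = 605904 − 602176 = 3728
r = 232 / √(36 × 3728) = 232 / 366.3441 ≈ 0.6333

0.6333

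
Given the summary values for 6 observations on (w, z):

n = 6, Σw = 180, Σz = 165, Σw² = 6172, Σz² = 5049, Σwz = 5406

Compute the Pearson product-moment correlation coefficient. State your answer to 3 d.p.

0.726

r = (nΣwz − ΣwΣz) / √[(nΣw² − (Σw)²)(nΣz² − (Σz)²)]
Numerator: 6×5406 − 180×165 = 2736
Denominator: √[(37032 − 32400)(30294 − 27225)] = √[4632 × 3069] = 3770.3591
r = 2736 / 3770.3591 ≈ 0.726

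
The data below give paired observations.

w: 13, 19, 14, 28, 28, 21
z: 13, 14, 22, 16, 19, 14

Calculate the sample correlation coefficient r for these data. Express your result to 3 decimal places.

n = 6, Σw = 123, Σz = 98, Σw² = 2735, Σz² = 1662, Σwz = 2017
nΣwz − ΣwΣz = 12102 − 12054 = 48
nΣw² − (Σw)² = 16410 − 15129 = 1281; nΣz² − (Σz)² = 9972 − 9604 = 368
r = 48 / √(1281 × 368) = 48 / 686.5916 ≈ 0.070

0.070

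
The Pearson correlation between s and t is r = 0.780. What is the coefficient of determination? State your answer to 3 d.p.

r² = (0.780)² = 0.608

0.608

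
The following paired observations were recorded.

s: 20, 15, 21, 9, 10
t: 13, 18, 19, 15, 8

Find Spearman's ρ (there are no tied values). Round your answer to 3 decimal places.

0.500

Rank s: 4, 3, 5, 1, 2
Rank t: 2, 4, 5, 3, 1
d = rank(s) − rank(t): 2, -1, 0, -2, 1; Σd² = 10
ρ = 1 − 6Σd² / [n(n²−1)] = 1 − 6×10 / (5×24) = 1 − 60/120 ≈ 0.500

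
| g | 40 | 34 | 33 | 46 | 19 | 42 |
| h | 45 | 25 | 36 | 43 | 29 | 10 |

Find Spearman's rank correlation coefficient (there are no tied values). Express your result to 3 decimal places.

0.143

Rank g: 4, 3, 2, 6, 1, 5
Rank h: 6, 2, 4, 5, 3, 1
d = rank(g) − rank(h): -2, 1, -2, 1, -2, 4; Σd² = 30
ρ = 1 − 6Σd² / [n(n²−1)] = 1 − 6×30 / (6×35) = 1 − 180/210 ≈ 0.143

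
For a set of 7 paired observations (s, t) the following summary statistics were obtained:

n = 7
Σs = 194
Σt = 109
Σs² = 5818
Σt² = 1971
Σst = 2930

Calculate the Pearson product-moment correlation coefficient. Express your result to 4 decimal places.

r = (nΣst − ΣsΣt) / √[(nΣs² − (Σs)²)(nΣt² − (Σt)²)]
Numerator: 7×2930 − 194×109 = -636
Denominator: √[(40726 − 37636)(13797 − 11881)] = √[3090 × 1916] = 2433.1954
r = -636 / 2433.1954 ≈ -0.2614

-0.2614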